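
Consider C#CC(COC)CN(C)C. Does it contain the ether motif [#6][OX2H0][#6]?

Yes

The pattern [#6][OX2H0][#6] describes an aliphatic oxygen bridging two carbons with no H on the oxygen — an ether.
The molecule carries a methoxy ether (-OCH3), whose atoms satisfy every constraint of the query, so the pattern matches.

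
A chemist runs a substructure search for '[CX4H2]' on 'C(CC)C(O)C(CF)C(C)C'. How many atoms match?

The query [CX4H2] means: sp3 carbon (X4) with exactly two hydrogens.
Check the 11 heavy atoms by environment: 3× C (H2, X4) → match; 3× C (H1, X4) → no; 3× C (H3, X4) → no; 1× F (H0, X1) → no; 1× O (H1, X2) → no.
That gives 3 matching atoms.

3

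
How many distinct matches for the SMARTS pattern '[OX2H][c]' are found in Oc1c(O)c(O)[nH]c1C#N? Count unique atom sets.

3

[OX2H][c] is the SMARTS for a phenol: a hydroxyl oxygen attached to an aromatic carbon.
The molecule carries 3 separate instances of a hydroxyl group (-OH) meeting every constraint; each maps to a distinct set of atoms, giving 3 matches.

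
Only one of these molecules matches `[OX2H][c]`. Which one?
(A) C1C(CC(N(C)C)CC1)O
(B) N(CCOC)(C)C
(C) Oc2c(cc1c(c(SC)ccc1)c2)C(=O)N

C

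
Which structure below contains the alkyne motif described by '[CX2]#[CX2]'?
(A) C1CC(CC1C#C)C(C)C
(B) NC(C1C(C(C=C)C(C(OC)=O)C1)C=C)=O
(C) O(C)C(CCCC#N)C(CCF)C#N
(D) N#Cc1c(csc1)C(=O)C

A

[CX2]#[CX2] describes a carbon-carbon triple bond (an alkyne).
(A) contains an ethynyl group (-C#CH), which satisfies every atom and bond constraint.
(B) has a vinyl group (-CH=CH2) but the C=C is a double bond; both carbons are CX3, not CX2.
(C) has a nitrile (-C#N) but the triple bond is C#N, not C#C.
(D) has a nitrile (-C#N) but the triple bond is C#N, not C#C.
So the answer is (A).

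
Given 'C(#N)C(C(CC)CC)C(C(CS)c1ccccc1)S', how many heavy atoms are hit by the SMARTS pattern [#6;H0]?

The query [#6;H0] means: any carbon with no attached hydrogen.
Check the 19 heavy atoms by environment: 3× C (H2) → no; 4× C (H1) → no; 2× C (H3) → no; 2× S (H1) → no; 1× C (H0) → match; 1× N (H0) → no; 1× c (aromatic, H0) → match; 5× c (aromatic, H1) → no.
Summing the matching environments: 1 + 1 = 2 matching atoms.

2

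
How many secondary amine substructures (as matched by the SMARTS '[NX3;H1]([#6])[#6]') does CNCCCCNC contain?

[NX3;H1]([#6])[#6] is the SMARTS for a secondary amine: a trivalent nitrogen with one H, bonded to two carbons.
The molecule carries 2 separate instances of an N-methylamino group (-NHCH3) meeting every constraint; each maps to a distinct set of atoms, giving 2 matches.

2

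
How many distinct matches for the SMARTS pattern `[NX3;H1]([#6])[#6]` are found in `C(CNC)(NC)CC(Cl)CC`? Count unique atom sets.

[NX3;H1]([#6])[#6] is the SMARTS for a secondary amine: a trivalent nitrogen with one H, bonded to two carbons.
The molecule carries 2 separate instances of an N-methylamino group (-NHCH3) meeting every constraint; each maps to a distinct set of atoms, giving 2 matches.

2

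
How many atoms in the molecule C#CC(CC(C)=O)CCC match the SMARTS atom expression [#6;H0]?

The query [#6;H0] means: any carbon with no attached hydrogen.
Check the 10 heavy atoms by environment: 3× C (H2) → no; 2× C (H1) → no; 2× C (H0) → match; 1× O (H0) → no; 2× C (H3) → no.
That gives 2 matching atoms.

2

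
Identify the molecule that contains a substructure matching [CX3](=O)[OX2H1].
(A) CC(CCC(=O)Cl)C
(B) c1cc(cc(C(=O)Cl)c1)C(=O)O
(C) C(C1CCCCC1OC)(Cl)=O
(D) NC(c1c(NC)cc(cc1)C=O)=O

[CX3](=O)[OX2H1] describes an sp2 carbon double-bonded to O and single-bonded to an -OH oxygen (a carboxylic acid).
(A) has an acyl chloride (-C(=O)Cl) but the carbonyl is bonded to Cl, not to an -OH oxygen.
(B) contains a carboxylic acid group (-C(=O)OH), which satisfies every atom and bond constraint.
(C) has an acyl chloride (-C(=O)Cl) but the carbonyl is bonded to Cl, not to an -OH oxygen.
(D) has an aldehyde (-CHO) but there is no singly-bonded oxygen on the carbonyl carbon.
So the answer is (B).

B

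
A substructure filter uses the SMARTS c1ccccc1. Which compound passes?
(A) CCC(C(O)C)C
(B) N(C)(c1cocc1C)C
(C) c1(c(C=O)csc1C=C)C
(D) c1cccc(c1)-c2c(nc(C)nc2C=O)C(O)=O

D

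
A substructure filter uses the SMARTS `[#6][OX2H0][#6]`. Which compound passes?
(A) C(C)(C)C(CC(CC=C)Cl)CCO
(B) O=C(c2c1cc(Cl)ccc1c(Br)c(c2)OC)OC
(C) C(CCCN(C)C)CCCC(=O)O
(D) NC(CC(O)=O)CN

B

[#6][OX2H0][#6] describes an aliphatic oxygen bridging two carbons with no H on the oxygen (an ether).
(A) has a hydroxyl group (-OH) but the oxygen has H1, not H0 bridging two carbons.
(B) contains a methoxy ether (-OCH3), which satisfies every atom and bond constraint.
(C) has a carboxylic acid group (-C(=O)OH) but the -OH oxygen has H1; the =O is OX1, not OX2.
(D) has a carboxylic acid group (-C(=O)OH) but the -OH oxygen has H1; the =O is OX1, not OX2.
So the answer is (B).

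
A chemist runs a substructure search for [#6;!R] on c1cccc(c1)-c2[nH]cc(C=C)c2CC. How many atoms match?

Check the 15 heavy atoms by environment: 1× n (aromatic, in 5-ring) → no; 4× c (aromatic, in 5-ring) → no; 6× c (aromatic, in 6-ring) → no; 4× C (acyclic) → match.
That gives 4 matching atoms.

4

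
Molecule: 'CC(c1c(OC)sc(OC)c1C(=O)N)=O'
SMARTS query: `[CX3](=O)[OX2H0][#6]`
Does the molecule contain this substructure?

No

The pattern [CX3](=O)[OX2H0][#6] describes a carbonyl carbon bonded to an oxygen that is itself bonded to carbon (no H on that O) — an ester.
The closest candidate here is a primary amide (-C(=O)NH2), but the carbonyl is bonded to N, not to an O-C linkage. No other fragment satisfies the full query, so there is no match.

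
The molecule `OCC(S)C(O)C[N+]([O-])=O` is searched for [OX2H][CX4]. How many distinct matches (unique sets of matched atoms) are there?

2

[OX2H][CX4] is the SMARTS for an aliphatic alcohol: a hydroxyl oxygen bound to an sp3 (X4) carbon.
The molecule carries 2 separate instances of a hydroxyl group (-OH) meeting every constraint; each maps to a distinct set of atoms, giving 2 matches.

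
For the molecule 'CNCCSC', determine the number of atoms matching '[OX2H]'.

0

Check the 6 heavy atoms by environment: 2× C (H2, X4) → no; 1× N (H1, X3) → no; 2× C (H3, X4) → no; 1× S (H0, X2) → no.
No environment satisfies the query, so 0 matching atoms.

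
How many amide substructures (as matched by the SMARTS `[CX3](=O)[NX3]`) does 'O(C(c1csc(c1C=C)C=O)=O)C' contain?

[CX3](=O)[NX3] is the SMARTS for an amide: a carbonyl carbon bonded to a trivalent nitrogen.
The molecule has a methyl-ester group (-C(=O)OCH3), but the carbonyl is bonded to O, not to an NX3 nitrogen; nothing else fits, so there are 0 matches.

0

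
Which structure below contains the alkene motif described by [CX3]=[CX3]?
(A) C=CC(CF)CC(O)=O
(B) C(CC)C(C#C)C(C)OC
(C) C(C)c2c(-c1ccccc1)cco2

A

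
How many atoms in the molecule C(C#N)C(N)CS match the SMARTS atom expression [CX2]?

1

The query [CX2] means: C with X2: aliphatic carbon with exactly 2 total connections.
Check the 7 heavy atoms by environment: 3× C (X4) → no; 1× N (X3) → no; 1× C (X2) → match; 1× N (X1) → no; 1× S (X2) → no.
That gives 1 matching atom.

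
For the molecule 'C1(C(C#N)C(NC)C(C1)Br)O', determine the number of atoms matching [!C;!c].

Check the 11 heavy atoms by environment: 7× C → no; 2× N → match; 1× Br → match; 1× O → match.
Summing the matching environments: 2 + 1 + 1 = 4 matching atoms.

4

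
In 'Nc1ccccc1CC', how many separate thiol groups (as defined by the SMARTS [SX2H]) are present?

[SX2H] is the SMARTS for a thiol: an aliphatic sulfur with two connections, one being H.
No fragment in the molecule satisfies every constraint, giving 0 matches.

0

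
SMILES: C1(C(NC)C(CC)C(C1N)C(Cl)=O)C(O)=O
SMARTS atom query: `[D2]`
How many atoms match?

2

Check the 16 heavy atoms by environment: 7× C (D3) → no; 1× C (D2) → match; 2× C (D1) → no; 3× O (D1) → no; 1× N (D1) → no; 1× N (D2) → match; 1× Cl (D1) → no.
Summing the matching environments: 1 + 1 = 2 matching atoms.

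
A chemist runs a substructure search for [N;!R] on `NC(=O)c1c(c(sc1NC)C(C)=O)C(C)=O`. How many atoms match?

2

The query [N;!R] means: aliphatic nitrogen not in a ring.
Check the 16 heavy atoms by environment: 1× s (aromatic, in 5-ring) → no; 4× c (aromatic, in 5-ring) → no; 6× C (acyclic) → no; 3× O (acyclic) → no; 2× N (acyclic) → match.
That gives 2 matching atoms.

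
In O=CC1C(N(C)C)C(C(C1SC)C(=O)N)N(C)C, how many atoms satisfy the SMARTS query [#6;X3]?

Check the 18 heavy atoms by environment: 10× C (X4) → no; 1× S (X2) → no; 2× C (X3) → match; 2× O (X1) → no; 3× N (X3) → no.
That gives 2 matching atoms.

2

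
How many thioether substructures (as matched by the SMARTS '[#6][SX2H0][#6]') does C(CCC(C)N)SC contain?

1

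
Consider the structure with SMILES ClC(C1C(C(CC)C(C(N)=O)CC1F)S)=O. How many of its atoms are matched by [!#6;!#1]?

6

The query [!#6;!#1] means: not carbon and not hydrogen — any heteroatom.
Check the 16 heavy atoms by environment: 10× C → no; 2× O → match; 1× Cl → match; 1× N → match; 1× S → match; 1× F → match.
Summing the matching environments: 2 + 1 + 1 + 1 + 1 = 6 matching atoms.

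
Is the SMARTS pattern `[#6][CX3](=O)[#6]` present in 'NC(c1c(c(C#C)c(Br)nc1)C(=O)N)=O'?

No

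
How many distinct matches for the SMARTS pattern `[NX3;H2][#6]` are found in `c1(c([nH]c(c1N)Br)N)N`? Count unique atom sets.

[NX3;H2][#6] is the SMARTS for a primary amine: a trivalent nitrogen with two H attached to carbon.
The molecule carries 3 separate instances of a primary amino group (-NH2) meeting every constraint; each maps to a distinct set of atoms, giving 3 matches.

3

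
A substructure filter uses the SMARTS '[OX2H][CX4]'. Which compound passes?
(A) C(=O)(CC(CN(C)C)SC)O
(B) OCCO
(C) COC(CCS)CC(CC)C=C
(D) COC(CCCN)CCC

B

[OX2H][CX4] describes a hydroxyl oxygen bound to an sp3 (X4) carbon (an aliphatic alcohol).
(A) has a carboxylic acid group (-C(=O)OH) but the -OH is on a CX3 carbonyl carbon, not a CX4 carbon.
(B) contains a hydroxyl group (-OH), which satisfies every atom and bond constraint.
(C) has a methoxy ether (-OCH3) but the oxygen has H0 (ether), not H1.
(D) has a methoxy ether (-OCH3) but the oxygen has H0 (ether), not H1.
So the answer is (B).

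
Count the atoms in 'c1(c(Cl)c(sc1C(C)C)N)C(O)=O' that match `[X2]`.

The query [X2] means: any atom with exactly two total connections (bonds + H).
Check the 13 heavy atoms by environment: 1× s (aromatic, X2) → match; 4× c (aromatic, X3) → no; 3× C (X4) → no; 1× N (X3) → no; 1× Cl (X1) → no; 1× C (X3) → no; 1× O (X1) → no; 1× O (X2) → match.
Summing the matching environments: 1 + 1 = 2 matching atoms.

2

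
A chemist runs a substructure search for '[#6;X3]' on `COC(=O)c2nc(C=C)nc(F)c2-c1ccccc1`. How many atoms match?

13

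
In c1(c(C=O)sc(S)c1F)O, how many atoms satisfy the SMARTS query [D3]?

The query [D3] means: atom with exactly three heavy-atom neighbours.
Check the 10 heavy atoms by environment: 1× s (aromatic, D2) → no; 4× c (aromatic, D3) → match; 1× S (D1) → no; 1× F (D1) → no; 1× C (D2) → no; 2× O (D1) → no.
That gives 4 matching atoms.

4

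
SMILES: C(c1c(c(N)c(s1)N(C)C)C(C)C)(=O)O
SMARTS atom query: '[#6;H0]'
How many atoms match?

5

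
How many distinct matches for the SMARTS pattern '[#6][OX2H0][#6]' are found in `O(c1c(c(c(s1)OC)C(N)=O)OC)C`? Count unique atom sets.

3

[#6][OX2H0][#6] is the SMARTS for an ether: an aliphatic oxygen bridging two carbons with no H on the oxygen.
The molecule carries 3 separate instances of a methoxy ether (-OCH3) meeting every constraint; each maps to a distinct set of atoms, giving 3 matches.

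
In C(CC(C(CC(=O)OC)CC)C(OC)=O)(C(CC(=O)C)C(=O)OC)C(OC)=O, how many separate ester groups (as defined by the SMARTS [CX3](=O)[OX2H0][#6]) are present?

[CX3](=O)[OX2H0][#6] is the SMARTS for an ester: a carbonyl carbon bonded to an oxygen that is itself bonded to carbon (no H on that O).
The molecule carries 4 separate instances of a methyl-ester group (-C(=O)OCH3) meeting every constraint; each maps to a distinct set of atoms, giving 4 matches.

4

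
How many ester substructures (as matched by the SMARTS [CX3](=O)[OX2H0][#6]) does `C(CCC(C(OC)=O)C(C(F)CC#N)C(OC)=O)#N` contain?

[CX3](=O)[OX2H0][#6] is the SMARTS for an ester: a carbonyl carbon bonded to an oxygen that is itself bonded to carbon (no H on that O).
The molecule carries 2 separate instances of a methyl-ester group (-C(=O)OCH3) meeting every constraint; each maps to a distinct set of atoms, giving 2 matches.

2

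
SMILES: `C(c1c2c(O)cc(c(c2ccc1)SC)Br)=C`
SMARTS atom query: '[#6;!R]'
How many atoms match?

Check the 16 heavy atoms by environment: 10× c (aromatic, in 6-ring) → no; 1× S (acyclic) → no; 3× C (acyclic) → match; 1× Br (acyclic) → no; 1× O (acyclic) → no.
That gives 3 matching atoms.

3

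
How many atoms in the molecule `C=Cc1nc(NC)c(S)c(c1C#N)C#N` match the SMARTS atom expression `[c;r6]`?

Check the 15 heavy atoms by environment: 1× n (aromatic, in 6-ring) → no; 5× c (aromatic, in 6-ring) → match; 5× C (acyclic) → no; 1× S (acyclic) → no; 3× N (acyclic) → no.
That gives 5 matching atoms.

5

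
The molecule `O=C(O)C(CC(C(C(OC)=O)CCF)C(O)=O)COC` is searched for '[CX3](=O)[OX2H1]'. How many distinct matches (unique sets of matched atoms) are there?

[CX3](=O)[OX2H1] is the SMARTS for a carboxylic acid: an sp2 carbon double-bonded to O and single-bonded to an -OH oxygen.
The molecule carries 2 separate instances of a carboxylic acid group (-C(=O)OH) meeting every constraint; each maps to a distinct set of atoms, giving 2 matches.

2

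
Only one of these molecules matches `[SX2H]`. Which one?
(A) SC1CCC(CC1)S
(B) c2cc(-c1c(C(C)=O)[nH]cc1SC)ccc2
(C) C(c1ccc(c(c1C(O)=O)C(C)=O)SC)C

A

[SX2H] describes an aliphatic sulfur with two connections, one being H (a thiol).
(A) contains a thiol (-SH), which satisfies every atom and bond constraint.
(B) has a methylthio ether (-SCH3) but the sulfur has H0 (bonded to two carbons), not H1.
(C) has a methylthio ether (-SCH3) but the sulfur has H0 (bonded to two carbons), not H1.
So the answer is (A).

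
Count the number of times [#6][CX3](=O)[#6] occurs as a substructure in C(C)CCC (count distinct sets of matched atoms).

[#6][CX3](=O)[#6] is the SMARTS for a ketone: a carbonyl carbon (no H) flanked by two carbons.
No fragment in the molecule satisfies every constraint, giving 0 matches.

0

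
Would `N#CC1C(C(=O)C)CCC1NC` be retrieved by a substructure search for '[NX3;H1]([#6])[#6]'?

Yes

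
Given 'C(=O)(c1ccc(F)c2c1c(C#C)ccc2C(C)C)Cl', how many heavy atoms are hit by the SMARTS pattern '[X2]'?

Check the 19 heavy atoms by environment: 10× c (aromatic, X3) → no; 1× F (X1) → no; 3× C (X4) → no; 2× C (X2) → match; 1× C (X3) → no; 1× O (X1) → no; 1× Cl (X1) → no.
That gives 2 matching atoms.

2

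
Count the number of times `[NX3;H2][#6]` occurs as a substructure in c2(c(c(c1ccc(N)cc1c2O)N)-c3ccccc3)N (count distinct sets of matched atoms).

[NX3;H2][#6] is the SMARTS for a primary amine: a trivalent nitrogen with two H attached to carbon.
The molecule carries 3 separate instances of a primary amino group (-NH2) meeting every constraint; each maps to a distinct set of atoms, giving 3 matches.

3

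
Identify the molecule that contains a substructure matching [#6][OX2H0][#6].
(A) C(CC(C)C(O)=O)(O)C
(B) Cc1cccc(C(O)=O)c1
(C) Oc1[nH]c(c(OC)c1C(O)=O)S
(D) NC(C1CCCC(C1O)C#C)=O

[#6][OX2H0][#6] describes an aliphatic oxygen bridging two carbons with no H on the oxygen (an ether).
(A) has a hydroxyl group (-OH) but the oxygen has H1, not H0 bridging two carbons.
(B) has a carboxylic acid group (-C(=O)OH) but the -OH oxygen has H1; the =O is OX1, not OX2.
(C) contains a methoxy ether (-OCH3), which satisfies every atom and bond constraint.
(D) has a hydroxyl group (-OH) but the oxygen has H1, not H0 bridging two carbons.
So the answer is (C).

C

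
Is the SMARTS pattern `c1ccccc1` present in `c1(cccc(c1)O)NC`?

The pattern c1ccccc1 describes six aromatic carbons in a ring — a benzene ring.
The required atom environment is present in the molecule, so the pattern matches.

Yes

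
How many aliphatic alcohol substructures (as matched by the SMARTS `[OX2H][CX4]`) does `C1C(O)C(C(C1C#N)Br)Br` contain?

[OX2H][CX4] is the SMARTS for an aliphatic alcohol: a hydroxyl oxygen bound to an sp3 (X4) carbon.
Exactly one fragment in the molecule meets all constraints, giving 1 match.

1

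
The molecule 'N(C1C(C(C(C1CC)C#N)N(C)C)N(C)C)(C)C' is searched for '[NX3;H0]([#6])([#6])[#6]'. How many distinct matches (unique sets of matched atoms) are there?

3

[NX3;H0]([#6])([#6])[#6] is the SMARTS for a tertiary amine: a trivalent nitrogen with no H, bonded to three carbons.
The molecule carries 3 separate instances of a dimethylamino group (-N(CH3)2) meeting every constraint; each maps to a distinct set of atoms, giving 3 matches.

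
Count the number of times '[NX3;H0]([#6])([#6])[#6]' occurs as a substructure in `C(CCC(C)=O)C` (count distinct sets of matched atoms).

[NX3;H0]([#6])([#6])[#6] is the SMARTS for a tertiary amine: a trivalent nitrogen with no H, bonded to three carbons.
No fragment in the molecule satisfies every constraint, giving 0 matches.

0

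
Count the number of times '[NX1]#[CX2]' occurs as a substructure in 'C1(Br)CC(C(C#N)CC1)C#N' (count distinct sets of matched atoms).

2

[NX1]#[CX2] is the SMARTS for a nitrile: a nitrogen triple-bonded to a two-connected carbon.
The molecule carries 2 separate instances of a nitrile (-C#N) meeting every constraint; each maps to a distinct set of atoms, giving 2 matches.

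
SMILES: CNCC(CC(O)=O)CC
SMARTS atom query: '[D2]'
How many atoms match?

The query [D2] means: atom with exactly two heavy-atom neighbours.
Check the 10 heavy atoms by environment: 3× C (D2) → match; 2× C (D3) → no; 2× O (D1) → no; 2× C (D1) → no; 1× N (D2) → match.
Summing the matching environments: 3 + 1 = 4 matching atoms.

4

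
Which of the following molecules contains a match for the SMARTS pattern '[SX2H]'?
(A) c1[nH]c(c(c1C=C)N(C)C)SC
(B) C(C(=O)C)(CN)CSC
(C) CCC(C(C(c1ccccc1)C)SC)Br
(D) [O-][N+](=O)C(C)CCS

[SX2H] describes an aliphatic sulfur with two connections, one being H (a thiol).
(A) has a methylthio ether (-SCH3) but the sulfur has H0 (bonded to two carbons), not H1.
(B) has a methylthio ether (-SCH3) but the sulfur has H0 (bonded to two carbons), not H1.
(C) has a methylthio ether (-SCH3) but the sulfur has H0 (bonded to two carbons), not H1.
(D) contains a thiol (-SH), which satisfies every atom and bond constraint.
So the answer is (D).

D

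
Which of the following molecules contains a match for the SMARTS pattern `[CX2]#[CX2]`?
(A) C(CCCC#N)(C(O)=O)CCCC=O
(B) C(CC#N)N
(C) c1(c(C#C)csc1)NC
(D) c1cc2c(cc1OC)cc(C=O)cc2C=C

C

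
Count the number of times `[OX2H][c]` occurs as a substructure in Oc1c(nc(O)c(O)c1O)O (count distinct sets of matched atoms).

5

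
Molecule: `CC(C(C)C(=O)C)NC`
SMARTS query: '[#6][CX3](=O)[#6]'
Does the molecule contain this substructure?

Yes

The pattern [#6][CX3](=O)[#6] describes a carbonyl carbon (no H) flanked by two carbons — a ketone.
The molecule carries an acetyl/ketone group (-C(=O)CH3), whose atoms satisfy every constraint of the query, so the pattern matches.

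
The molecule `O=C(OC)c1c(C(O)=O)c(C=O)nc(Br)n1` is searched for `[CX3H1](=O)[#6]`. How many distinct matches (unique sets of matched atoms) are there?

1

[CX3H1](=O)[#6] is the SMARTS for an aldehyde: an sp2 carbon with one H, double-bonded to O and single-bonded to carbon.
Exactly one fragment in the molecule meets all constraints, giving 1 match.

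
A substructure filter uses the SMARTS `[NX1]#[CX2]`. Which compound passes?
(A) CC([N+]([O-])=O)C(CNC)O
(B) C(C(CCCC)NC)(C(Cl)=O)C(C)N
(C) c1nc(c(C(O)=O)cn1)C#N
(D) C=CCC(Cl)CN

C

[NX1]#[CX2] describes a nitrogen triple-bonded to a two-connected carbon (a nitrile).
(A) has a nitro group (-[N+](=O)[O-]) but there is no C#N triple bond.
(B) has a primary amino group (-NH2) but the nitrogen is NX3 (three connections), not NX1 triple-bonded.
(C) contains a nitrile (-C#N), which satisfies every atom and bond constraint.
(D) has a primary amino group (-NH2) but the nitrogen is NX3 (three connections), not NX1 triple-bonded.
So the answer is (C).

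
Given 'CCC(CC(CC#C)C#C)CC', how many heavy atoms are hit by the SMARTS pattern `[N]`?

0

Check the 12 heavy atoms by environment: 12× C → no.
No environment satisfies the query, so 0 matching atoms.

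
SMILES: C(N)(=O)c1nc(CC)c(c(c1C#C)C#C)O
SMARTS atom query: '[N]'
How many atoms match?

The query [N] means: uppercase N matches aliphatic (non-aromatic) nitrogen only.
Check the 16 heavy atoms by environment: 1× n (aromatic) → no; 5× c (aromatic) → no; 7× C → no; 2× O → no; 1× N → match.
That gives 1 matching atom.

1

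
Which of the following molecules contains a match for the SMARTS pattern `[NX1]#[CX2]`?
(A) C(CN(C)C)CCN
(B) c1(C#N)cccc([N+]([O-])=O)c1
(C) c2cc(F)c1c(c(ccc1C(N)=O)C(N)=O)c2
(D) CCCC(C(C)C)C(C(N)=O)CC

B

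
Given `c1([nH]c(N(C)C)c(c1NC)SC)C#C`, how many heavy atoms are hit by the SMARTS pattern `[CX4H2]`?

0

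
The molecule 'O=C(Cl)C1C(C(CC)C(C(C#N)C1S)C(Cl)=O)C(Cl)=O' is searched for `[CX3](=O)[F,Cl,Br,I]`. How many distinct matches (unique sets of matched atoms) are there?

[CX3](=O)[F,Cl,Br,I] is the SMARTS for an acyl halide: a carbonyl carbon bonded to a halogen.
The molecule carries 3 separate instances of an acyl chloride (-C(=O)Cl) meeting every constraint; each maps to a distinct set of atoms, giving 3 matches.

3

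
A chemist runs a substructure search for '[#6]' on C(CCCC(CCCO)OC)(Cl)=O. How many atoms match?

The query [#6] means: #6 matches any atom with atomic number 6 (carbon, aromatic or aliphatic).
Check the 13 heavy atoms by environment: 9× C → match; 3× O → no; 1× Cl → no.
That gives 9 matching atoms.

9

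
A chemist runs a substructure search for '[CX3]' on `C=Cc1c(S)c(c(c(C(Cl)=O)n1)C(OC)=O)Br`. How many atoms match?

4

Check the 17 heavy atoms by environment: 1× n (aromatic, X2) → no; 5× c (aromatic, X3) → no; 4× C (X3) → match; 2× O (X1) → no; 1× O (X2) → no; 1× C (X4) → no; 1× Cl (X1) → no; 1× Br (X1) → no; 1× S (X2) → no.
That gives 4 matching atoms.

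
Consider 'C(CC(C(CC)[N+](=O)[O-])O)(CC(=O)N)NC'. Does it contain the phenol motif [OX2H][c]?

No

The pattern [OX2H][c] describes a hydroxyl oxygen attached to an aromatic carbon — a phenol.
The closest candidate here is a hydroxyl group (-OH), but the -OH is on an aliphatic carbon, not an aromatic c. No other fragment satisfies the full query, so there is no match.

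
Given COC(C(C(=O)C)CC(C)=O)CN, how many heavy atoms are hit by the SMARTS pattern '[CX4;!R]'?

The query [CX4;!R] means: aliphatic carbon with four total connections, not in a ring.
Check the 13 heavy atoms by environment: 7× C (X4, acyclic) → match; 2× C (X3, acyclic) → no; 2× O (X1, acyclic) → no; 1× N (X3, acyclic) → no; 1× O (X2, acyclic) → no.
That gives 7 matching atoms.

7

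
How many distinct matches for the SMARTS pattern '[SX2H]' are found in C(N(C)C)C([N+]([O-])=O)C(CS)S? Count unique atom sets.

2

[SX2H] is the SMARTS for a thiol: an aliphatic sulfur with two connections, one being H.
The molecule carries 2 separate instances of a thiol (-SH) meeting every constraint; each maps to a distinct set of atoms, giving 2 matches.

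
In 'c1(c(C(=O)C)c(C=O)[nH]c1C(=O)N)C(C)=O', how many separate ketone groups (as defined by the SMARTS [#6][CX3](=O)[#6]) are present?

2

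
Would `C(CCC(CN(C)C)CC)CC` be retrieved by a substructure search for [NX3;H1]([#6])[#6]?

No

The pattern [NX3;H1]([#6])[#6] describes a trivalent nitrogen with one H, bonded to two carbons — a secondary amine.
The closest candidate here is a dimethylamino group (-N(CH3)2), but the nitrogen has H0, not H1. No other fragment satisfies the full query, so there is no match.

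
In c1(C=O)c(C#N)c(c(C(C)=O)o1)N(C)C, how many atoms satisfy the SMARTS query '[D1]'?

The query [D1] means: atom with exactly one heavy-atom neighbour (degree 1).
Check the 15 heavy atoms by environment: 1× o (aromatic, D2) → no; 4× c (aromatic, D3) → no; 1× C (D3) → no; 2× O (D1) → match; 3× C (D1) → match; 2× C (D2) → no; 1× N (D1) → match; 1× N (D3) → no.
Summing the matching environments: 2 + 3 + 1 = 6 matching atoms.

6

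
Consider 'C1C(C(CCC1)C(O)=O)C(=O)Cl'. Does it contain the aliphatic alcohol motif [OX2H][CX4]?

The pattern [OX2H][CX4] describes a hydroxyl oxygen bound to an sp3 (X4) carbon — an aliphatic alcohol.
The closest candidate here is a carboxylic acid group (-C(=O)OH), but the -OH is on a CX3 carbonyl carbon, not a CX4 carbon. No other fragment satisfies the full query, so there is no match.

No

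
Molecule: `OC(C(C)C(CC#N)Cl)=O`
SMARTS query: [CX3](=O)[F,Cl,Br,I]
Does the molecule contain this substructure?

No

The pattern [CX3](=O)[F,Cl,Br,I] describes a carbonyl carbon bonded to a halogen — an acyl halide.
The closest candidate here is a carboxylic acid group (-C(=O)OH), but the carbonyl is bonded to -OH, not to a halogen. No other fragment satisfies the full query, so there is no match.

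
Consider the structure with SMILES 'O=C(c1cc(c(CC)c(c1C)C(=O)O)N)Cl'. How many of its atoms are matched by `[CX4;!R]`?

The query [CX4;!R] means: aliphatic carbon with four total connections, not in a ring.
Check the 16 heavy atoms by environment: 6× c (aromatic, X3, in 6-ring) → no; 3× C (X4, acyclic) → match; 2× C (X3, acyclic) → no; 2× O (X1, acyclic) → no; 1× Cl (X1, acyclic) → no; 1× N (X3, acyclic) → no; 1× O (X2, acyclic) → no.
That gives 3 matching atoms.

3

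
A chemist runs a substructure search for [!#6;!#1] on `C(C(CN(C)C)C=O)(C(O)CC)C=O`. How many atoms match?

4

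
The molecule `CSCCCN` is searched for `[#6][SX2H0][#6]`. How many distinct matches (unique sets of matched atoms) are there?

1

[#6][SX2H0][#6] is the SMARTS for a thioether: an aliphatic sulfur bridging two carbons with no H on the sulfur.
Exactly one fragment in the molecule meets all constraints, giving 1 match.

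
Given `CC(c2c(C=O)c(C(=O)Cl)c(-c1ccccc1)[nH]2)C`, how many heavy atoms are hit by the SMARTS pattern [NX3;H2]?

0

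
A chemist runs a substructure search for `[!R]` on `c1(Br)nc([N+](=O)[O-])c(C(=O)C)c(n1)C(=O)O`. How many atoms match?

10

The query [!R] means: !R matches any atom not in a ring.
Check the 16 heavy atoms by environment: 2× n (aromatic, in 6-ring) → no; 4× c (aromatic, in 6-ring) → no; 1× N (charge +1, acyclic) → match; 1× O (charge -1, acyclic) → match; 4× O (acyclic) → match; 3× C (acyclic) → match; 1× Br (acyclic) → match.
Summing the matching environments: 1 + 1 + 4 + 3 + 1 = 10 matching atoms.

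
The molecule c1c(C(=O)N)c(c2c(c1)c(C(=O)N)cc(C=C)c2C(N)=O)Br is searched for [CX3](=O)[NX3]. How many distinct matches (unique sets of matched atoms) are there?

3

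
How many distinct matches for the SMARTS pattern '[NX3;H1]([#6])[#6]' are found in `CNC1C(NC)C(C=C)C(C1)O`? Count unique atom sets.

2

[NX3;H1]([#6])[#6] is the SMARTS for a secondary amine: a trivalent nitrogen with one H, bonded to two carbons.
The molecule carries 2 separate instances of an N-methylamino group (-NHCH3) meeting every constraint; each maps to a distinct set of atoms, giving 2 matches.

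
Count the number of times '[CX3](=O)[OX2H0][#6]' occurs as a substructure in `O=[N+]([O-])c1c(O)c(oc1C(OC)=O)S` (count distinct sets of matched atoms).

[CX3](=O)[OX2H0][#6] is the SMARTS for an ester: a carbonyl carbon bonded to an oxygen that is itself bonded to carbon (no H on that O).
Exactly one fragment in the molecule meets all constraints, giving 1 match.

1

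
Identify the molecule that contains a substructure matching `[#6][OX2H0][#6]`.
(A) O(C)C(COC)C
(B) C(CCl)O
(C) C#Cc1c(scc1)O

A

[#6][OX2H0][#6] describes an aliphatic oxygen bridging two carbons with no H on the oxygen (an ether).
(A) contains a methoxy ether (-OCH3), which satisfies every atom and bond constraint.
(B) has a hydroxyl group (-OH) but the oxygen has H1, not H0 bridging two carbons.
(C) has a hydroxyl group (-OH) but the oxygen has H1, not H0 bridging two carbons.
So the answer is (A).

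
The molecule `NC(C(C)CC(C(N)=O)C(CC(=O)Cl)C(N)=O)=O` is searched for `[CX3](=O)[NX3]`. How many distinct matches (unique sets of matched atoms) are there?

[CX3](=O)[NX3] is the SMARTS for an amide: a carbonyl carbon bonded to a trivalent nitrogen.
The molecule carries 3 separate instances of a primary amide (-C(=O)NH2) meeting every constraint; each maps to a distinct set of atoms, giving 3 matches.

3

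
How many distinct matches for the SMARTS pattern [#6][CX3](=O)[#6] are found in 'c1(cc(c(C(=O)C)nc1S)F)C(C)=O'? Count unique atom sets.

2

[#6][CX3](=O)[#6] is the SMARTS for a ketone: a carbonyl carbon (no H) flanked by two carbons.
The molecule carries 2 separate instances of an acetyl/ketone group (-C(=O)CH3) meeting every constraint; each maps to a distinct set of atoms, giving 2 matches.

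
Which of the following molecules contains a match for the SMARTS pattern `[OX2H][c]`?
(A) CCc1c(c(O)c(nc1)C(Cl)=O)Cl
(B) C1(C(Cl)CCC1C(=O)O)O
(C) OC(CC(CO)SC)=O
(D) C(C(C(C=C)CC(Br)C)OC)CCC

[OX2H][c] describes a hydroxyl oxygen attached to an aromatic carbon (a phenol).
(A) contains a hydroxyl group (-OH), which satisfies every atom and bond constraint.
(B) has a hydroxyl group (-OH) but the -OH is on an aliphatic carbon, not an aromatic c.
(C) has a hydroxyl group (-OH) but the -OH is on an aliphatic carbon, not an aromatic c.
(D) has a methoxy ether (-OCH3) but the oxygen has H0, not H1.
So the answer is (A).

A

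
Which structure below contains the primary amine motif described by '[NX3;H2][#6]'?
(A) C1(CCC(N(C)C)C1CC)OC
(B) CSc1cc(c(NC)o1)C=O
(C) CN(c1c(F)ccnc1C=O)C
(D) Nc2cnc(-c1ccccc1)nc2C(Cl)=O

D

[NX3;H2][#6] describes a trivalent nitrogen with two H attached to carbon (a primary amine).
(A) has a dimethylamino group (-N(CH3)2) but the nitrogen has H0, not H2.
(B) has an N-methylamino group (-NHCH3) but the nitrogen bears two carbons and only one H (H1), not H2.
(C) has a dimethylamino group (-N(CH3)2) but the nitrogen has H0, not H2.
(D) contains a primary amino group (-NH2), which satisfies every atom and bond constraint.
So the answer is (D).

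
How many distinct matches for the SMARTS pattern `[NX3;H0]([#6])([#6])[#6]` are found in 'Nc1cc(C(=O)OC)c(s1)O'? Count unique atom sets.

[NX3;H0]([#6])([#6])[#6] is the SMARTS for a tertiary amine: a trivalent nitrogen with no H, bonded to three carbons.
The molecule has a primary amino group (-NH2), but the nitrogen has H2, not H0 with three carbons; nothing else fits, so there are 0 matches.

0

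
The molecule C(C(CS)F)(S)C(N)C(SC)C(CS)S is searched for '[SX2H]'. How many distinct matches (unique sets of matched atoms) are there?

4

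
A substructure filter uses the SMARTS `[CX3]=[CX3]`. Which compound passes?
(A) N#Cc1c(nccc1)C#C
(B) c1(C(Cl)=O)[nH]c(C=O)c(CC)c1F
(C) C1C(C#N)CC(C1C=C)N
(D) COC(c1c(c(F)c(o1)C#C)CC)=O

C

[CX3]=[CX3] describes a non-aromatic C=C double bond between two sp2 carbons (an alkene).
(A) has an ethynyl group (-C#CH) but the C-C bond is a triple bond, not a double bond.
(B) has an ethyl group (-CH2CH3) but its C-C bond is a single bond between CX4 carbons, not CX3=CX3.
(C) contains a vinyl group (-CH=CH2), which satisfies every atom and bond constraint.
(D) has an ethyl group (-CH2CH3) but its C-C bond is a single bond between CX4 carbons, not CX3=CX3.
So the answer is (C).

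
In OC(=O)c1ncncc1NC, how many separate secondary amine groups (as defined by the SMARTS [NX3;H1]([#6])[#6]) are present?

1

[NX3;H1]([#6])[#6] is the SMARTS for a secondary amine: a trivalent nitrogen with one H, bonded to two carbons.
Exactly one fragment in the molecule meets all constraints, giving 1 match.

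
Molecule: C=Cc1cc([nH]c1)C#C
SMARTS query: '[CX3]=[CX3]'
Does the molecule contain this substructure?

The pattern [CX3]=[CX3] describes a non-aromatic C=C double bond between two sp2 carbons — an alkene.
The molecule carries a vinyl group (-CH=CH2), whose atoms satisfy every constraint of the query, so the pattern matches.

Yes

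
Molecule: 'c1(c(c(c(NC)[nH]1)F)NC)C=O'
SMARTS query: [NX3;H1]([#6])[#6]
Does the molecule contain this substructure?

Yes

The pattern [NX3;H1]([#6])[#6] describes a trivalent nitrogen with one H, bonded to two carbons — a secondary amine.
The molecule carries an N-methylamino group (-NHCH3), whose atoms satisfy every constraint of the query, so the pattern matches.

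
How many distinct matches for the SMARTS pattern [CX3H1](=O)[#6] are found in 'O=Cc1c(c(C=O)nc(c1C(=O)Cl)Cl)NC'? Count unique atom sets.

2

[CX3H1](=O)[#6] is the SMARTS for an aldehyde: an sp2 carbon with one H, double-bonded to O and single-bonded to carbon.
The molecule carries 2 separate instances of an aldehyde (-CHO) meeting every constraint; each maps to a distinct set of atoms, giving 2 matches.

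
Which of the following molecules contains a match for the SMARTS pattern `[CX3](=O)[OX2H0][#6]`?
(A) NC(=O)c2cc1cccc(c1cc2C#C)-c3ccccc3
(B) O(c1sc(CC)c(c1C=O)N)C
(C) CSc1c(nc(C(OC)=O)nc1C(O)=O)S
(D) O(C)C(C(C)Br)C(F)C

[CX3](=O)[OX2H0][#6] describes a carbonyl carbon bonded to an oxygen that is itself bonded to carbon (no H on that O) (an ester).
(A) has a primary amide (-C(=O)NH2) but the carbonyl is bonded to N, not to an O-C linkage.
(B) has a methoxy ether (-OCH3) but the ether oxygen is not adjacent to a C=O carbon.
(C) contains a methyl-ester group (-C(=O)OCH3), which satisfies every atom and bond constraint.
(D) has a methoxy ether (-OCH3) but the ether oxygen is not adjacent to a C=O carbon.
So the answer is (C).

C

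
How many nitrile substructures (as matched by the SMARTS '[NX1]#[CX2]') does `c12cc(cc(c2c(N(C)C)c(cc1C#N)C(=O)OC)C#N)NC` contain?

2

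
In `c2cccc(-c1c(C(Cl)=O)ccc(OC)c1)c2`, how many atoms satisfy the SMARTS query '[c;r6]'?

12

The query [c;r6] means: aromatic carbon that belongs to a six-membered ring.
Check the 17 heavy atoms by environment: 12× c (aromatic, in 6-ring) → match; 2× O (acyclic) → no; 2× C (acyclic) → no; 1× Cl (acyclic) → no.
That gives 12 matching atoms.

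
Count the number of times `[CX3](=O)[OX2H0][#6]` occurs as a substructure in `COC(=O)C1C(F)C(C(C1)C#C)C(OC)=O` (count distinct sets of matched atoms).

2

[CX3](=O)[OX2H0][#6] is the SMARTS for an ester: a carbonyl carbon bonded to an oxygen that is itself bonded to carbon (no H on that O).
The molecule carries 2 separate instances of a methyl-ester group (-C(=O)OCH3) meeting every constraint; each maps to a distinct set of atoms, giving 2 matches.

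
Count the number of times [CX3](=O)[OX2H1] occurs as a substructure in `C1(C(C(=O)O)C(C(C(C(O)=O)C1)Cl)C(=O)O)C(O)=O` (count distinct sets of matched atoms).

4

[CX3](=O)[OX2H1] is the SMARTS for a carboxylic acid: an sp2 carbon double-bonded to O and single-bonded to an -OH oxygen.
The molecule carries 4 separate instances of a carboxylic acid group (-C(=O)OH) meeting every constraint; each maps to a distinct set of atoms, giving 4 matches.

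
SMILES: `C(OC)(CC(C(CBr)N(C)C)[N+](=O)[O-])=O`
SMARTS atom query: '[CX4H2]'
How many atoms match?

The query [CX4H2] means: sp3 carbon (X4) with exactly two hydrogens.
Check the 15 heavy atoms by environment: 2× C (H2, X4) → match; 2× C (H1, X4) → no; 1× N (H0, X3) → no; 3× C (H3, X4) → no; 1× N (charge +1, H0, X3) → no; 1× O (charge -1, H0, X1) → no; 2× O (H0, X1) → no; 1× C (H0, X3) → no; 1× O (H0, X2) → no; 1× Br (H0, X1) → no.
That gives 2 matching atoms.

2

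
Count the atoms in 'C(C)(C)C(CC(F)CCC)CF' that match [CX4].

The query [CX4] means: C with X4: aliphatic carbon with exactly 4 total connections (bonds + H).
Check the 12 heavy atoms by environment: 10× C (X4) → match; 2× F (X1) → no.
That gives 10 matching atoms.

10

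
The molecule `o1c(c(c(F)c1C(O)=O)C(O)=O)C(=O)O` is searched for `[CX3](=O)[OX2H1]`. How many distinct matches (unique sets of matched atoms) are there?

3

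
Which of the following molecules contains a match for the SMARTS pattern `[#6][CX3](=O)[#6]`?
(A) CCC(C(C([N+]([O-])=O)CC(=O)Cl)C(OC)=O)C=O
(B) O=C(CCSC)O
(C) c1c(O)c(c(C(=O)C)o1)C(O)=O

[#6][CX3](=O)[#6] describes a carbonyl carbon (no H) flanked by two carbons (a ketone).
(A) has a methyl-ester group (-C(=O)OCH3) but one neighbour of the carbonyl carbon is O, not C.
(B) has a carboxylic acid group (-C(=O)OH) but one neighbour of the carbonyl carbon is O, not C.
(C) contains an acetyl/ketone group (-C(=O)CH3), which satisfies every atom and bond constraint.
So the answer is (C).

C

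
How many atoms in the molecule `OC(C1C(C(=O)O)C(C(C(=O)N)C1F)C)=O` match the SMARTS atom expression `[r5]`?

5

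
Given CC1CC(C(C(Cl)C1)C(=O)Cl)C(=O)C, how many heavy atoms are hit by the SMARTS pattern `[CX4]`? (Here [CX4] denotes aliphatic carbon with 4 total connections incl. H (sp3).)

8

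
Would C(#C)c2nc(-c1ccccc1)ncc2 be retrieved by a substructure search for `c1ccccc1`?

The pattern c1ccccc1 describes six aromatic carbons in a ring — a benzene ring.
The molecule carries a phenyl ring, whose atoms satisfy every constraint of the query, so the pattern matches.

Yes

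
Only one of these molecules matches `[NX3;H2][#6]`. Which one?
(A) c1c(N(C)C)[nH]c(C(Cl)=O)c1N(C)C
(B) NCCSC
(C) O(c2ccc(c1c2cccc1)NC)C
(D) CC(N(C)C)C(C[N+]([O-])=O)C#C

B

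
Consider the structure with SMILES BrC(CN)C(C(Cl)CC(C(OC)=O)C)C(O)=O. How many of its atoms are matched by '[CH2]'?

2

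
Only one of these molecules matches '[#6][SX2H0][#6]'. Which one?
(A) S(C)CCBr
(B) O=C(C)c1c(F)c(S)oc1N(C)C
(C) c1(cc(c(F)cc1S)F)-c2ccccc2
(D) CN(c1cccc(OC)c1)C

A

[#6][SX2H0][#6] describes an aliphatic sulfur bridging two carbons with no H on the sulfur (a thioether).
(A) contains a methylthio ether (-SCH3), which satisfies every atom and bond constraint.
(B) has a thiol (-SH) but the sulfur has H1, not H0 bridging two carbons.
(C) has a thiol (-SH) but the sulfur has H1, not H0 bridging two carbons.
(D) has a methoxy ether (-OCH3) but the bridging atom is O, not S.
So the answer is (A).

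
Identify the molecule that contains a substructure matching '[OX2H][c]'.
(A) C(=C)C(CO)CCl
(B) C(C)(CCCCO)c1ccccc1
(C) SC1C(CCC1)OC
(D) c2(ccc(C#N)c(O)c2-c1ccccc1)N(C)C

[OX2H][c] describes a hydroxyl oxygen attached to an aromatic carbon (a phenol).
(A) has a hydroxyl group (-OH) but the -OH is on an aliphatic carbon, not an aromatic c.
(B) has a hydroxyl group (-OH) but the -OH is on an aliphatic carbon, not an aromatic c.
(C) has a methoxy ether (-OCH3) but the oxygen has H0, not H1.
(D) contains a hydroxyl group (-OH), which satisfies every atom and bond constraint.
So the answer is (D).

D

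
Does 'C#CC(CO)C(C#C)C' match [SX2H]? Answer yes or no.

No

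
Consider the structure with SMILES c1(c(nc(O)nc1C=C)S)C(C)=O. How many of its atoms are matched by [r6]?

6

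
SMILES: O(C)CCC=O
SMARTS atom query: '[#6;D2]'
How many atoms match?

The query [#6;D2] means: any carbon bonded to exactly two heavy atoms.
Check the 6 heavy atoms by environment: 3× C (D2) → match; 1× O (D2) → no; 1× C (D1) → no; 1× O (D1) → no.
That gives 3 matching atoms.

3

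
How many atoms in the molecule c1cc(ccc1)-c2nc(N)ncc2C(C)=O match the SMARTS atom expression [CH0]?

1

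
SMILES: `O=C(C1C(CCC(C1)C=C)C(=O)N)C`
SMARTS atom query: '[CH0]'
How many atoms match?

The query [CH0] means: aliphatic carbon with no attached hydrogen.
Check the 14 heavy atoms by environment: 4× C (H2) → no; 4× C (H1) → no; 2× C (H0) → match; 2× O (H0) → no; 1× C (H3) → no; 1× N (H2) → no.
That gives 2 matching atoms.

2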